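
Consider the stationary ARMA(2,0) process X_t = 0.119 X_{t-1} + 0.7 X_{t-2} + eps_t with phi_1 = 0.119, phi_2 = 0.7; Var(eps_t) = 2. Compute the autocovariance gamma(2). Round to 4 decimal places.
\gamma(2) = 3.4774

Multiply the model equation by X_{t-k} and take expectations. With theta_0 = psi_0 = 1 and psi_j the MA(infinity) weights, this gives
  gamma(k) - sum_i phi_i gamma(k-i) = c_k,
  c_k = sigma^2 * sum_{j=k..q} theta_j psi_{j-k}   (c_k = 0 for k > q),
using gamma(-m) = gamma(m).
Pure AR (q = 0): c_0 = sigma^2 = 2, c_k = 0 for k >= 1.
Equations for k = 0, 1, 2 (AR order 2, c_2 = 0):
  (E0) gamma(0) = phi_1 gamma(1) + phi_2 gamma(2) + c_0
  (E1) gamma(1) = phi_1 gamma(0) + phi_2 gamma(1) + c_1
  (E2) gamma(2) = phi_1 gamma(1) + phi_2 gamma(0)
From (E1): gamma(1) = A gamma(0) + B with
  A = phi_1 / (1 - phi_2) = 0.119 / 0.3 = 0.396667,   B = c_1 / (1 - phi_2) = 0 / 0.3 = 0.
Insert (E2) into (E0): gamma(0) (1 - phi_2^2) = phi_1 (1 + phi_2) gamma(1) + c_0.
  phi_1 (1 + phi_2) = (0.119)(1.7) = 0.2023,   1 - phi_2^2 = 0.51.
Replace gamma(1) by A gamma(0) + B and collect gamma(0):
  gamma(0) [0.51 - (0.2023)(0.396667)] = c_0 = 2
  gamma(0) * 0.429754 = 2
  gamma(0) = 2 / 0.429754 = 4.653822.
  gamma(1) = A gamma(0) = (0.396667)(4.653822) = 1.846016.
  gamma(2) = phi_1 gamma(1) + phi_2 gamma(0) = (0.119)(1.846016) + (0.7)(4.653822) = 3.477351.
Therefore gamma(2) = 3.4774 (to 4 decimal places).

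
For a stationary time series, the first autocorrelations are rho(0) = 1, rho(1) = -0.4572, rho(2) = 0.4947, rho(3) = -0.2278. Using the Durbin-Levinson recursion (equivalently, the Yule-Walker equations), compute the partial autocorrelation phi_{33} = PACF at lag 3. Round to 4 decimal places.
\phi_{33} = 0.1190

The PACF at lag k is phi_{kk}, the last component of the solution
to the Yule-Walker system G_k phi = r_k where
  (G_k)_{ij} = rho(|i - j|), (r_k)_i = rho(i), i,j = 1..k.
Equivalently, Durbin-Levinson gives phi_{kk} iteratively:
  phi_{11} = rho(1)
  phi_{kk} = [rho(k) - sum_{j=1..k-1} phi_{k-1,j} rho(k-j)]
            / [1 - sum_{j=1..k-1} phi_{k-1,j} rho(j)],
  phi_{k,j} = phi_{k-1,j} - phi_{kk} phi_{k-1,k-j},  j = 1..k-1.
Step k = 1:
  phi_11 = rho(1) = -0.4572.
Step k = 2:
  phi_22 = [rho(2) - phi_11 rho(1)] / [1 - phi_11 rho(1)] = [0.4947 - (-0.4572)(-0.4572)] / [1 - (-0.4572)(-0.4572)]
         = 0.28566816 / 0.79096816 = 0.361163.
  Update: phi_21 = phi_11 - phi_22 phi_11 = -0.4572 - (0.361163)(-0.4572) = -0.292076.
Step k = 3:
  phi_33 = [rho(3) - phi_21 rho(2) - phi_22 rho(1)] / [1 - phi_21 rho(1) - phi_22 rho(2)]
    numerator   = -0.2278 - (-0.292076)(0.4947) - (0.361163)(-0.4572) = 0.08181378
    denominator = 1 - (-0.292076)(-0.4572) - (0.361163)(0.4947) = 0.68779549
  phi_33 = 0.08181378 / 0.68779549 = 0.119.
Therefore phi_{33} = 0.1190.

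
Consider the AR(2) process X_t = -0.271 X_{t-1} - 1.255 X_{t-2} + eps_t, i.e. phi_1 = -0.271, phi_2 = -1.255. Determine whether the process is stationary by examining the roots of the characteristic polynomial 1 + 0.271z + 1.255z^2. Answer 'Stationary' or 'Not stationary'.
\text{Not stationary}

The AR(p) characteristic polynomial is P(z) = 1 + 0.271z + 1.255z^2.
Stationarity requires all roots to lie outside the unit circle, i.e. |z| > 1 for every root.
Set 1 + (0.271) z + (1.255) z^2 = 0, i.e. a z^2 + b z + c = 0 with a = 1.255, b = 0.271, c = 1.
Discriminant D = b^2 - 4ac = (0.271)^2 - 4*(1.255)*1 = 0.073441 - (5.02) = -4.946559.
D < 0, so the roots are the complex-conjugate pair z = (-b +/- i sqrt(-D)) / (2a) = -0.108 +/- 0.8861i.
For a conjugate pair |z|^2 = z * conj(z) = (product of roots) = c/a = 1/(1.255) = 0.796813, so |z| = sqrt(0.796813) = 0.8926 for both roots.
Moduli of all roots: 0.8926, 0.8926.
All moduli strictly greater than 1? No.
Verdict: Not stationary.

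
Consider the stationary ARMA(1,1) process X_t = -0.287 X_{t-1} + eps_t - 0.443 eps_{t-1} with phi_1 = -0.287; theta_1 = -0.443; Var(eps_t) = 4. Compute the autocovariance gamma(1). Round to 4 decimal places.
\gamma(1) = -3.5867

Multiply the model equation by X_{t-k} and take expectations. With theta_0 = psi_0 = 1 and psi_j the MA(infinity) weights, this gives
  gamma(k) - sum_i phi_i gamma(k-i) = c_k,
  c_k = sigma^2 * sum_{j=k..q} theta_j psi_{j-k}   (c_k = 0 for k > q),
using gamma(-m) = gamma(m).
psi-weights needed (psi_j = theta_j + sum_i phi_i psi_{j-i}):
  psi_1 = theta_1 + phi_1 = -0.443 + (-0.287) = -0.73
Right-hand sides:
  c_0 = sigma^2 (1 + theta_1 psi_1) = 4 * (1 + (-0.443)(-0.73)) = 4 * 1.32339 = 5.29356
  c_1 = sigma^2 theta_1 = 4 * (-0.443) = -1.772
  c_2 = 0
Equations for k = 0 and k = 1 (AR order 1):
  gamma(0) = phi_1 gamma(1) + c_0
  gamma(1) = phi_1 gamma(0) + c_1
Substituting the second into the first: gamma(0) (1 - phi_1^2) = c_0 + phi_1 c_1, so
  gamma(0) = (c_0 + phi_1 c_1) / (1 - phi_1^2) = (5.29356 + (-0.287)(-1.772)) / (1 - (-0.287)^2) = 5.802124 / 0.917631 = 6.322938.
  gamma(1) = phi_1 gamma(0) + c_1 = (-0.287)(6.322938) + (-1.772) = -3.586683.
Therefore gamma(1) = -3.5867 (to 4 decimal places).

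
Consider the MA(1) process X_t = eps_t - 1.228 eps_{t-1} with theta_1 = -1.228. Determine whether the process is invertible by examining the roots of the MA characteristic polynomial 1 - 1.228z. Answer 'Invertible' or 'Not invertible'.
\text{Not invertible}

The MA(q) characteristic polynomial is P(z) = 1 - 1.228z.
Invertibility requires all roots to lie outside the unit circle, i.e. |z| > 1 for every root.
This is linear in z: 1 + (-1.228) z = 0  =>  z = -1/(-1.228) = 0.814332,  |z| = 0.814332.
Moduli of all roots: 0.8143.
All moduli strictly greater than 1? No.
Verdict: Not invertible.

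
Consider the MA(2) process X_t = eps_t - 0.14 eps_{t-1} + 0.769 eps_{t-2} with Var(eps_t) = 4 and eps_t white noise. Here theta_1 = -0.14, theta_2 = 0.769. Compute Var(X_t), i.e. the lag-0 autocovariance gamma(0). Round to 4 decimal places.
\gamma(0) = 6.4438

For an MA(q) process X_t = eps_t + sum_i theta_i eps_{t-i} with
Var(eps_t) = sigma^2, the variance is
  gamma(0) = sigma^2 * (1 + sum_i theta_i^2).
  sum_i theta_i^2 = (-0.14)^2 + (0.769)^2 = 0.0196 + 0.591361 = 0.610961.
  gamma(0) = 4 * (1 + 0.610961) = 4 * 1.610961 = 6.443844, which rounds to 6.4438.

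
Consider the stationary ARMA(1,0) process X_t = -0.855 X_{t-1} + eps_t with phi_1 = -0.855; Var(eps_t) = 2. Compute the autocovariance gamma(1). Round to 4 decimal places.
\gamma(1) = -6.3575

Multiply the model equation by X_{t-k} and take expectations. With theta_0 = psi_0 = 1 and psi_j the MA(infinity) weights, this gives
  gamma(k) - sum_i phi_i gamma(k-i) = c_k,
  c_k = sigma^2 * sum_{j=k..q} theta_j psi_{j-k}   (c_k = 0 for k > q),
using gamma(-m) = gamma(m).
Pure AR (q = 0): c_0 = sigma^2 = 2, c_k = 0 for k >= 1.
Equations for k = 0 and k = 1 (AR order 1):
  gamma(0) = phi_1 gamma(1) + c_0
  gamma(1) = phi_1 gamma(0) + c_1
Substituting the second into the first: gamma(0) (1 - phi_1^2) = c_0 + phi_1 c_1, so
  gamma(0) = c_0 / (1 - phi_1^2) = 2 / (1 - (-0.855)^2) = 2 / 0.268975 = 7.435635.
  gamma(1) = phi_1 gamma(0) = (-0.855)(7.435635) = -6.357468.
Therefore gamma(1) = -6.3575 (to 4 decimal places).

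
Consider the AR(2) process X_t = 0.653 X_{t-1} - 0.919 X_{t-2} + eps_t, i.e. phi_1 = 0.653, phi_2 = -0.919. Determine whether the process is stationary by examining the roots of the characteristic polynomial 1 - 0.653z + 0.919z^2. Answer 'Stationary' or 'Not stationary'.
\text{Stationary}

The AR(p) characteristic polynomial is P(z) = 1 - 0.653z + 0.919z^2.
Stationarity requires all roots to lie outside the unit circle, i.e. |z| > 1 for every root.
Set 1 + (-0.653) z + (0.919) z^2 = 0, i.e. a z^2 + b z + c = 0 with a = 0.919, b = -0.653, c = 1.
Discriminant D = b^2 - 4ac = (-0.653)^2 - 4*(0.919)*1 = 0.426409 - (3.676) = -3.249591.
D < 0, so the roots are the complex-conjugate pair z = (-b +/- i sqrt(-D)) / (2a) = 0.3553 +/- 0.9808i.
For a conjugate pair |z|^2 = z * conj(z) = (product of roots) = c/a = 1/(0.919) = 1.088139, so |z| = sqrt(1.088139) = 1.0431 for both roots.
Moduli of all roots: 1.0431, 1.0431.
All moduli strictly greater than 1? Yes.
Verdict: Stationary.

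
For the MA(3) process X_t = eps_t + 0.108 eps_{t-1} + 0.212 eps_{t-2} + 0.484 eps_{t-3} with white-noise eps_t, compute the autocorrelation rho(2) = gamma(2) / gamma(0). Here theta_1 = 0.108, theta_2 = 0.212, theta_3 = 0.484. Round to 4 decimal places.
\rho(2) = 0.2047

For an MA(q) process with theta_0 = 1, the autocovariance is
  gamma(k) = sigma^2 * sum_{i=0..q-k} theta_i * theta_{i+k},
and rho(k) = gamma(k) / gamma(0). Sigma^2 cancels.
  numerator   = (1)*(0.212) + (0.108)*(0.484) = 0.264272.
  denominator = (1)^2 + (0.108)^2 + (0.212)^2 + (0.484)^2 = 1.290864.
  rho(2) = 0.264272 / 1.290864 = 0.2047.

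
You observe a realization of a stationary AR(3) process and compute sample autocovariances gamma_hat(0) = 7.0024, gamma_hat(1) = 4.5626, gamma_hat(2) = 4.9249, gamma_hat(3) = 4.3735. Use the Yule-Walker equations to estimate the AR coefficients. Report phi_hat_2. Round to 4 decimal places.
\hat\phi_{2} = 0.4290

The Yule-Walker equations for an AR(p) process read, in matrix form,
  Gamma_p phi = r_p,   with   (Gamma_p)_{ij} = gamma(|i - j|),
                       (r_p)_i = gamma(i),   i,j = 1..p.
Substitute the sample gammas (Toeplitz matrix and right-hand side of size 3):
  Gamma_p = [[7.0024, 4.5626, 4.9249], [4.5626, 7.0024, 4.5626], [4.9249, 4.5626, 7.0024]]
  r_p     = [4.5626, 4.9249, 4.3735]
Written out (R1..R3):
  (R1) 7.0024 phi_1 + 4.5626 phi_2 + 4.9249 phi_3 = 4.5626
  (R2) 4.5626 phi_1 + 7.0024 phi_2 + 4.5626 phi_3 = 4.9249
  (R3) 4.9249 phi_1 + 4.5626 phi_2 + 7.0024 phi_3 = 4.3735
Gaussian elimination:
  R2 <- R2 - (4.5626/7.0024) R1 = R2 - (0.651577) R1:  4.029517 phi_2 + 1.35365 phi_3 = 1.952017
  R3 <- R3 - (4.9249/7.0024) R1 = R3 - (0.703316) R1:  1.35365 phi_2 + 3.538639 phi_3 = 1.16455
  R3 <- R3 - (1.35365/4.029517) R2 = R3 - (0.335934) R2:  3.083902 phi_3 = 0.508802
Back-substitution:
  phi_hat_3 = 0.508802 / 3.083902 = 0.164987
  phi_hat_2 = (1.952017 - (1.35365)(0.164987)) / 4.029517 = 0.429005
  phi_hat_1 = (4.5626 - (4.5626)(0.429005) - (4.9249)(0.164987)) / 7.0024 = 0.256009
So phi_hat = [0.2560, 0.4290, 0.1650].
Therefore phi_hat_2 = 0.4290.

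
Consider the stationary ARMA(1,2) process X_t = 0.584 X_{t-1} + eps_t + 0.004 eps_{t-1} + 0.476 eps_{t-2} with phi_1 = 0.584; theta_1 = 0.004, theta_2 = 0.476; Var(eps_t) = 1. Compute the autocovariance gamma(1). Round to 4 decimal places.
\gamma(1) = 1.6648

Multiply the model equation by X_{t-k} and take expectations. With theta_0 = psi_0 = 1 and psi_j the MA(infinity) weights, this gives
  gamma(k) - sum_i phi_i gamma(k-i) = c_k,
  c_k = sigma^2 * sum_{j=k..q} theta_j psi_{j-k}   (c_k = 0 for k > q),
using gamma(-m) = gamma(m).
psi-weights needed (psi_j = theta_j + sum_i phi_i psi_{j-i}):
  psi_1 = theta_1 + phi_1 = 0.004 + (0.584) = 0.588
  psi_2 = theta_2 + phi_1 psi_1 = 0.476 + (0.584)(0.588) = 0.819392
Right-hand sides:
  c_0 = sigma^2 (1 + theta_1 psi_1 + theta_2 psi_2) = 1 * (1 + (0.004)(0.588) + (0.476)(0.819392)) = 1 * 1.392383 = 1.392383
  c_1 = sigma^2 (theta_1 + theta_2 psi_1) = 1 * (0.004 + (0.476)(0.588)) = 0.283888
  c_2 = sigma^2 theta_2 = 1 * (0.476) = 0.476
Equations for k = 0 and k = 1 (AR order 1):
  gamma(0) = phi_1 gamma(1) + c_0
  gamma(1) = phi_1 gamma(0) + c_1
Substituting the second into the first: gamma(0) (1 - phi_1^2) = c_0 + phi_1 c_1, so
  gamma(0) = (c_0 + phi_1 c_1) / (1 - phi_1^2) = (1.392383 + (0.584)(0.283888)) / (1 - (0.584)^2) = 1.558173 / 0.658944 = 2.364652.
  gamma(1) = phi_1 gamma(0) + c_1 = (0.584)(2.364652) + (0.283888) = 1.664845.
Therefore gamma(1) = 1.6648 (to 4 decimal places).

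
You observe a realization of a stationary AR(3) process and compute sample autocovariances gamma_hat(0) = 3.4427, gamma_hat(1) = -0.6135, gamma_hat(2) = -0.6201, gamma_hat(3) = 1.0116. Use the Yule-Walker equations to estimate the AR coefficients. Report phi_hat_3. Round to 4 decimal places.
\hat\phi_{3} = 0.2340

The Yule-Walker equations for an AR(p) process read, in matrix form,
  Gamma_p phi = r_p,   with   (Gamma_p)_{ij} = gamma(|i - j|),
                       (r_p)_i = gamma(i),   i,j = 1..p.
Substitute the sample gammas (Toeplitz matrix and right-hand side of size 3):
  Gamma_p = [[3.4427, -0.6135, -0.6201], [-0.6135, 3.4427, -0.6135], [-0.6201, -0.6135, 3.4427]]
  r_p     = [-0.6135, -0.6201, 1.0116]
Written out (R1..R3):
  (R1) 3.4427 phi_1 - 0.6135 phi_2 - 0.6201 phi_3 = -0.6135
  (R2) -0.6135 phi_1 + 3.4427 phi_2 - 0.6135 phi_3 = -0.6201
  (R3) -0.6201 phi_1 - 0.6135 phi_2 + 3.4427 phi_3 = 1.0116
Gaussian elimination:
  R2 <- R2 - (-0.6135/3.4427) R1 = R2 - (-0.178203) R1:  3.333372 phi_2 - 0.724004 phi_3 = -0.729428
  R3 <- R3 - (-0.6201/3.4427) R1 = R3 - (-0.18012) R1:  -0.724004 phi_2 + 3.331007 phi_3 = 0.901096
  R3 <- R3 - (-0.724004/3.333372) R2 = R3 - (-0.217199) R2:  3.173755 phi_3 = 0.742666
Back-substitution:
  phi_hat_3 = 0.742666 / 3.173755 = 0.234002
  phi_hat_2 = (-0.729428 - (-0.724004)(0.234002)) / 3.333372 = -0.168001
  phi_hat_1 = (-0.6135 - (-0.6135)(-0.168001) - (-0.6201)(0.234002)) / 3.4427 = -0.165993
So phi_hat = [-0.1660, -0.1680, 0.2340].
Therefore phi_hat_3 = 0.2340.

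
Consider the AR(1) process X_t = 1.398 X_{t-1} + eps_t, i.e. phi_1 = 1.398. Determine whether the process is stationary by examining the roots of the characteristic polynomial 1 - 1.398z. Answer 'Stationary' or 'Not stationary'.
\text{Not stationary}

The AR(p) characteristic polynomial is P(z) = 1 - 1.398z.
Stationarity requires all roots to lie outside the unit circle, i.e. |z| > 1 for every root.
This is linear in z: 1 + (-1.398) z = 0  =>  z = -1/(-1.398) = 0.715308,  |z| = 0.715308.
Moduli of all roots: 0.7153.
All moduli strictly greater than 1? No.
Verdict: Not stationary.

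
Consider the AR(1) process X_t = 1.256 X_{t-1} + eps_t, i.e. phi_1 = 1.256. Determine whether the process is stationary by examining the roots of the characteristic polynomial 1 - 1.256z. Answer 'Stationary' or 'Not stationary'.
\text{Not stationary}

The AR(p) characteristic polynomial is P(z) = 1 - 1.256z.
Stationarity requires all roots to lie outside the unit circle, i.e. |z| > 1 for every root.
This is linear in z: 1 + (-1.256) z = 0  =>  z = -1/(-1.256) = 0.796178,  |z| = 0.796178.
Moduli of all roots: 0.7962.
All moduli strictly greater than 1? No.
Verdict: Not stationary.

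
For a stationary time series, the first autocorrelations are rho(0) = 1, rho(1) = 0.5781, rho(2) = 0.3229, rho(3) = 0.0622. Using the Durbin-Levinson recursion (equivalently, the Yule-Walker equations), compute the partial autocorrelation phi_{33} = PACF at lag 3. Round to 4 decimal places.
\phi_{33} = -0.1770

The PACF at lag k is phi_{kk}, the last component of the solution
to the Yule-Walker system G_k phi = r_k where
  (G_k)_{ij} = rho(|i - j|), (r_k)_i = rho(i), i,j = 1..k.
Equivalently, Durbin-Levinson gives phi_{kk} iteratively:
  phi_{11} = rho(1)
  phi_{kk} = [rho(k) - sum_{j=1..k-1} phi_{k-1,j} rho(k-j)]
            / [1 - sum_{j=1..k-1} phi_{k-1,j} rho(j)],
  phi_{k,j} = phi_{k-1,j} - phi_{kk} phi_{k-1,k-j},  j = 1..k-1.
Step k = 1:
  phi_11 = rho(1) = 0.5781.
Step k = 2:
  phi_22 = [rho(2) - phi_11 rho(1)] / [1 - phi_11 rho(1)] = [0.3229 - (0.5781)(0.5781)] / [1 - (0.5781)(0.5781)]
         = -0.01129961 / 0.66580039 = -0.016971.
  Update: phi_21 = phi_11 - phi_22 phi_11 = 0.5781 - (-0.016971)(0.5781) = 0.587911.
Step k = 3:
  phi_33 = [rho(3) - phi_21 rho(2) - phi_22 rho(1)] / [1 - phi_21 rho(1) - phi_22 rho(2)]
    numerator   = 0.0622 - (0.587911)(0.3229) - (-0.016971)(0.5781) = -0.11782532
    denominator = 1 - (0.587911)(0.5781) - (-0.016971)(0.3229) = 0.66560862
  phi_33 = -0.11782532 / 0.66560862 = -0.177.
Therefore phi_{33} = -0.1770.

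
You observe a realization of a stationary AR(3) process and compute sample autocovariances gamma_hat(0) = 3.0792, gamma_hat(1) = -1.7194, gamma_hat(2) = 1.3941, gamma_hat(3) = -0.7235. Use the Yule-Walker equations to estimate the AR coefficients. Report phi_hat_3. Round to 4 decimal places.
\hat\phi_{3} = 0.1220

The Yule-Walker equations for an AR(p) process read, in matrix form,
  Gamma_p phi = r_p,   with   (Gamma_p)_{ij} = gamma(|i - j|),
                       (r_p)_i = gamma(i),   i,j = 1..p.
Substitute the sample gammas (Toeplitz matrix and right-hand side of size 3):
  Gamma_p = [[3.0792, -1.7194, 1.3941], [-1.7194, 3.0792, -1.7194], [1.3941, -1.7194, 3.0792]]
  r_p     = [-1.7194, 1.3941, -0.7235]
Written out (R1..R3):
  (R1) 3.0792 phi_1 - 1.7194 phi_2 + 1.3941 phi_3 = -1.7194
  (R2) -1.7194 phi_1 + 3.0792 phi_2 - 1.7194 phi_3 = 1.3941
  (R3) 1.3941 phi_1 - 1.7194 phi_2 + 3.0792 phi_3 = -0.7235
Gaussian elimination:
  R2 <- R2 - (-1.7194/3.0792) R1 = R2 - (-0.558392) R1:  2.119101 phi_2 - 0.940946 phi_3 = 0.434001
  R3 <- R3 - (1.3941/3.0792) R1 = R3 - (0.452747) R1:  -0.940946 phi_2 + 2.448025 phi_3 = 0.054954
  R3 <- R3 - (-0.940946/2.119101) R2 = R3 - (-0.444031) R2:  2.030216 phi_3 = 0.247664
Back-substitution:
  phi_hat_3 = 0.247664 / 2.030216 = 0.121989
  phi_hat_2 = (0.434001 - (-0.940946)(0.121989)) / 2.119101 = 0.258971
  phi_hat_1 = (-1.7194 - (-1.7194)(0.258971) - (1.3941)(0.121989)) / 3.0792 = -0.469015
So phi_hat = [-0.4690, 0.2590, 0.1220].
Therefore phi_hat_3 = 0.1220.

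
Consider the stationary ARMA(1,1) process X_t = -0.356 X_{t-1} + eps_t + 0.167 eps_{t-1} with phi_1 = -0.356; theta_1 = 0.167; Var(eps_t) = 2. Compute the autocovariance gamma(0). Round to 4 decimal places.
\gamma(0) = 2.0818

Multiply the model equation by X_{t-k} and take expectations. With theta_0 = psi_0 = 1 and psi_j the MA(infinity) weights, this gives
  gamma(k) - sum_i phi_i gamma(k-i) = c_k,
  c_k = sigma^2 * sum_{j=k..q} theta_j psi_{j-k}   (c_k = 0 for k > q),
using gamma(-m) = gamma(m).
psi-weights needed (psi_j = theta_j + sum_i phi_i psi_{j-i}):
  psi_1 = theta_1 + phi_1 = 0.167 + (-0.356) = -0.189
Right-hand sides:
  c_0 = sigma^2 (1 + theta_1 psi_1) = 2 * (1 + (0.167)(-0.189)) = 2 * 0.968437 = 1.936874
  c_1 = sigma^2 theta_1 = 2 * (0.167) = 0.334
  c_2 = 0
Equations for k = 0 and k = 1 (AR order 1):
  gamma(0) = phi_1 gamma(1) + c_0
  gamma(1) = phi_1 gamma(0) + c_1
Substituting the second into the first: gamma(0) (1 - phi_1^2) = c_0 + phi_1 c_1, so
  gamma(0) = (c_0 + phi_1 c_1) / (1 - phi_1^2) = (1.936874 + (-0.356)(0.334)) / (1 - (-0.356)^2) = 1.81797 / 0.873264 = 2.08181.
Therefore gamma(0) = 2.0818 (to 4 decimal places).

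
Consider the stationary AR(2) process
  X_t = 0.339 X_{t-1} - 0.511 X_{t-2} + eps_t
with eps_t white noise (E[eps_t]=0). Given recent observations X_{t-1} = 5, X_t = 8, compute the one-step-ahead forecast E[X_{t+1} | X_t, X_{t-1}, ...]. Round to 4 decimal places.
E[X_{t+1} \mid \mathcal F_t] = 0.1570

For an AR(p) model X_t = c + sum_i phi_i X_{t-i} + eps_t, the
one-step-ahead conditional mean is
  E[X_{t+1} | X_t, ...] = c + sum_i phi_i X_{t+1-i}.
Substitute known values:
  E[X_{t+1} | ...] = (0.339) * (8) + (-0.511) * (5)
                   = 0.1570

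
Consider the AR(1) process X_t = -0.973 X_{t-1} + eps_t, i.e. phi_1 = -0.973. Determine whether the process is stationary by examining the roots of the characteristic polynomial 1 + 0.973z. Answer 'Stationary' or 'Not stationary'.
\text{Stationary}

The AR(p) characteristic polynomial is P(z) = 1 + 0.973z.
Stationarity requires all roots to lie outside the unit circle, i.e. |z| > 1 for every root.
This is linear in z: 1 + (0.973) z = 0  =>  z = -1/(0.973) = -1.027749,  |z| = 1.027749.
Moduli of all roots: 1.0277.
All moduli strictly greater than 1? Yes.
Verdict: Stationary.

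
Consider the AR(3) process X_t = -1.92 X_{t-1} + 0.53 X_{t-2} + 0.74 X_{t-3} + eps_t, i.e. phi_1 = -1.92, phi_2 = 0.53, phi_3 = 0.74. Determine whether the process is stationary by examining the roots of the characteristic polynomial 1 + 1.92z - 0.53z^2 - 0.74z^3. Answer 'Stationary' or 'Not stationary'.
\text{Not stationary}

The AR(p) characteristic polynomial is P(z) = 1 + 1.92z - 0.53z^2 - 0.74z^3.
Stationarity requires all roots to lie outside the unit circle, i.e. |z| > 1 for every root.
Degree 3: look for a simple real root z0 first, then factor out (1 - z/z0) and solve the remaining quadratic.
Testing z0 = -0.5: P(-0.5) = 1 + (1.92)(-0.5) + (-0.53)(-0.5)^2 + (-0.74)(-0.5)^3
  = 1 + (-0.96) + (-0.1325) + (0.0925) = 0.  So z_0 = -0.5 is a root, |z_0| = 0.5.
Divide out the factor (1 + 2 z) = (1 - z/z0) (since 1/z0 = -2):
  P(z) = (1 + 2 z)(1 + (-0.08) z + (-0.37) z^2)
  [check: z-coef -0.08 - (-2) = 1.92; z^2-coef -0.37 - (-2)(-0.08) = -0.53; z^3-coef -(-2)(-0.37) = -0.74.]
Remaining roots from the quadratic factor 1 + (-0.08) z + (-0.37) z^2:
  Set 1 + (-0.08) z + (-0.37) z^2 = 0, i.e. a z^2 + b z + c = 0 with a = -0.37, b = -0.08, c = 1.
  Discriminant D = b^2 - 4ac = (-0.08)^2 - 4*(-0.37)*1 = 0.0064 - (-1.48) = 1.4864.
  D >= 0, so the roots are real: z = (-b +/- sqrt(D)) / (2a) = (0.08 +/- 1.21918) / (-0.74).
    z_1 = (0.08 + 1.21918) / (-0.74) = -1.7556,   |z_1| = 1.7556.
    z_2 = (0.08 - 1.21918) / (-0.74) = 1.5394,   |z_2| = 1.5394.
Moduli of all roots: 0.5000, 1.7556, 1.5394.
All moduli strictly greater than 1? No.
Verdict: Not stationary.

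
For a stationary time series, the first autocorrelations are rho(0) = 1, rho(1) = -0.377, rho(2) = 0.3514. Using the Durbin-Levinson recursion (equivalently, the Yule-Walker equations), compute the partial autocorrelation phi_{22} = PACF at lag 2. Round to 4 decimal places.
\phi_{22} = 0.2439

The PACF at lag k is phi_{kk}, the last component of the solution
to the Yule-Walker system G_k phi = r_k where
  (G_k)_{ij} = rho(|i - j|), (r_k)_i = rho(i), i,j = 1..k.
Equivalently, Durbin-Levinson gives phi_{kk} iteratively:
  phi_{11} = rho(1)
  phi_{kk} = [rho(k) - sum_{j=1..k-1} phi_{k-1,j} rho(k-j)]
            / [1 - sum_{j=1..k-1} phi_{k-1,j} rho(j)],
  phi_{k,j} = phi_{k-1,j} - phi_{kk} phi_{k-1,k-j},  j = 1..k-1.
Step k = 1:
  phi_11 = rho(1) = -0.377.
Step k = 2:
  phi_22 = [rho(2) - phi_11 rho(1)] / [1 - phi_11 rho(1)] = [0.3514 - (-0.377)(-0.377)] / [1 - (-0.377)(-0.377)]
         = 0.209271 / 0.857871 = 0.2439.
Therefore phi_{22} = 0.2439.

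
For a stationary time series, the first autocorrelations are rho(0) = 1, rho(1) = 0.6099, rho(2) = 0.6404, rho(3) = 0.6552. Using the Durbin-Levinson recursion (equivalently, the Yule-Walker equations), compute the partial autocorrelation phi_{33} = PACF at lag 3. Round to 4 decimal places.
\phi_{33} = 0.3329

The PACF at lag k is phi_{kk}, the last component of the solution
to the Yule-Walker system G_k phi = r_k where
  (G_k)_{ij} = rho(|i - j|), (r_k)_i = rho(i), i,j = 1..k.
Equivalently, Durbin-Levinson gives phi_{kk} iteratively:
  phi_{11} = rho(1)
  phi_{kk} = [rho(k) - sum_{j=1..k-1} phi_{k-1,j} rho(k-j)]
            / [1 - sum_{j=1..k-1} phi_{k-1,j} rho(j)],
  phi_{k,j} = phi_{k-1,j} - phi_{kk} phi_{k-1,k-j},  j = 1..k-1.
Step k = 1:
  phi_11 = rho(1) = 0.6099.
Step k = 2:
  phi_22 = [rho(2) - phi_11 rho(1)] / [1 - phi_11 rho(1)] = [0.6404 - (0.6099)(0.6099)] / [1 - (0.6099)(0.6099)]
         = 0.26842199 / 0.62802199 = 0.427409.
  Update: phi_21 = phi_11 - phi_22 phi_11 = 0.6099 - (0.427409)(0.6099) = 0.349224.
Step k = 3:
  phi_33 = [rho(3) - phi_21 rho(2) - phi_22 rho(1)] / [1 - phi_21 rho(1) - phi_22 rho(2)]
    numerator   = 0.6552 - (0.349224)(0.6404) - (0.427409)(0.6099) = 0.17088077
    denominator = 1 - (0.349224)(0.6099) - (0.427409)(0.6404) = 0.51329613
  phi_33 = 0.17088077 / 0.51329613 = 0.3329.
Therefore phi_{33} = 0.3329.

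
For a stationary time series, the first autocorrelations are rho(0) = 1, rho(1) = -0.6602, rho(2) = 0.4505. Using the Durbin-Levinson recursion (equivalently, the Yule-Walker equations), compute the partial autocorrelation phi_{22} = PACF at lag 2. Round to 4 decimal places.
\phi_{22} = 0.0259

The PACF at lag k is phi_{kk}, the last component of the solution
to the Yule-Walker system G_k phi = r_k where
  (G_k)_{ij} = rho(|i - j|), (r_k)_i = rho(i), i,j = 1..k.
Equivalently, Durbin-Levinson gives phi_{kk} iteratively:
  phi_{11} = rho(1)
  phi_{kk} = [rho(k) - sum_{j=1..k-1} phi_{k-1,j} rho(k-j)]
            / [1 - sum_{j=1..k-1} phi_{k-1,j} rho(j)],
  phi_{k,j} = phi_{k-1,j} - phi_{kk} phi_{k-1,k-j},  j = 1..k-1.
Step k = 1:
  phi_11 = rho(1) = -0.6602.
Step k = 2:
  phi_22 = [rho(2) - phi_11 rho(1)] / [1 - phi_11 rho(1)] = [0.4505 - (-0.6602)(-0.6602)] / [1 - (-0.6602)(-0.6602)]
         = 0.01463596 / 0.56413596 = 0.0259.
Therefore phi_{22} = 0.0259.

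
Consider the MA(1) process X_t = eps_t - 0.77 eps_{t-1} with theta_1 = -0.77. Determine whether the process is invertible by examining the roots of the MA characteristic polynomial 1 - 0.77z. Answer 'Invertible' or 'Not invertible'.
\text{Invertible}

The MA(q) characteristic polynomial is P(z) = 1 - 0.77z.
Invertibility requires all roots to lie outside the unit circle, i.e. |z| > 1 for every root.
This is linear in z: 1 + (-0.77) z = 0  =>  z = -1/(-0.77) = 1.298701,  |z| = 1.298701.
Moduli of all roots: 1.2987.
All moduli strictly greater than 1? Yes.
Verdict: Invertible.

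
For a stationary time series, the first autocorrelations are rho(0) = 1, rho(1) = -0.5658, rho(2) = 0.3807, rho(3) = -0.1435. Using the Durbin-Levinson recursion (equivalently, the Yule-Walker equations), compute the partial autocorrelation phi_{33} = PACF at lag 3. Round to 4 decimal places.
\phi_{33} = 0.1529

The PACF at lag k is phi_{kk}, the last component of the solution
to the Yule-Walker system G_k phi = r_k where
  (G_k)_{ij} = rho(|i - j|), (r_k)_i = rho(i), i,j = 1..k.
Equivalently, Durbin-Levinson gives phi_{kk} iteratively:
  phi_{11} = rho(1)
  phi_{kk} = [rho(k) - sum_{j=1..k-1} phi_{k-1,j} rho(k-j)]
            / [1 - sum_{j=1..k-1} phi_{k-1,j} rho(j)],
  phi_{k,j} = phi_{k-1,j} - phi_{kk} phi_{k-1,k-j},  j = 1..k-1.
Step k = 1:
  phi_11 = rho(1) = -0.5658.
Step k = 2:
  phi_22 = [rho(2) - phi_11 rho(1)] / [1 - phi_11 rho(1)] = [0.3807 - (-0.5658)(-0.5658)] / [1 - (-0.5658)(-0.5658)]
         = 0.06057036 / 0.67987036 = 0.089091.
  Update: phi_21 = phi_11 - phi_22 phi_11 = -0.5658 - (0.089091)(-0.5658) = -0.515392.
Step k = 3:
  phi_33 = [rho(3) - phi_21 rho(2) - phi_22 rho(1)] / [1 - phi_21 rho(1) - phi_22 rho(2)]
    numerator   = -0.1435 - (-0.515392)(0.3807) - (0.089091)(-0.5658) = 0.10311756
    denominator = 1 - (-0.515392)(-0.5658) - (0.089091)(0.3807) = 0.67447408
  phi_33 = 0.10311756 / 0.67447408 = 0.1529.
Therefore phi_{33} = 0.1529.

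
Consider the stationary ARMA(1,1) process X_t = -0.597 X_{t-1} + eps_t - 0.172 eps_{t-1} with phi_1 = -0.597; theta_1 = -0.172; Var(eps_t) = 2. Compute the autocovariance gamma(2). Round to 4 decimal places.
\gamma(2) = 1.5732

Multiply the model equation by X_{t-k} and take expectations. With theta_0 = psi_0 = 1 and psi_j the MA(infinity) weights, this gives
  gamma(k) - sum_i phi_i gamma(k-i) = c_k,
  c_k = sigma^2 * sum_{j=k..q} theta_j psi_{j-k}   (c_k = 0 for k > q),
using gamma(-m) = gamma(m).
psi-weights needed (psi_j = theta_j + sum_i phi_i psi_{j-i}):
  psi_1 = theta_1 + phi_1 = -0.172 + (-0.597) = -0.769
Right-hand sides:
  c_0 = sigma^2 (1 + theta_1 psi_1) = 2 * (1 + (-0.172)(-0.769)) = 2 * 1.132268 = 2.264536
  c_1 = sigma^2 theta_1 = 2 * (-0.172) = -0.344
  c_2 = 0
Equations for k = 0 and k = 1 (AR order 1):
  gamma(0) = phi_1 gamma(1) + c_0
  gamma(1) = phi_1 gamma(0) + c_1
Substituting the second into the first: gamma(0) (1 - phi_1^2) = c_0 + phi_1 c_1, so
  gamma(0) = (c_0 + phi_1 c_1) / (1 - phi_1^2) = (2.264536 + (-0.597)(-0.344)) / (1 - (-0.597)^2) = 2.469904 / 0.643591 = 3.837692.
  gamma(1) = phi_1 gamma(0) + c_1 = (-0.597)(3.837692) + (-0.344) = -2.635102.
For k = 2 (> q): gamma(2) = phi_1 gamma(1) = (-0.597)(-2.635102) = 1.573156.
Therefore gamma(2) = 1.5732 (to 4 decimal places).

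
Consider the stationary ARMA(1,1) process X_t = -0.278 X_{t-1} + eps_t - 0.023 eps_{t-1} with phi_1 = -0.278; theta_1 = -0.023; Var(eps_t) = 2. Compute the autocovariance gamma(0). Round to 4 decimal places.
\gamma(0) = 2.1964

Multiply the model equation by X_{t-k} and take expectations. With theta_0 = psi_0 = 1 and psi_j the MA(infinity) weights, this gives
  gamma(k) - sum_i phi_i gamma(k-i) = c_k,
  c_k = sigma^2 * sum_{j=k..q} theta_j psi_{j-k}   (c_k = 0 for k > q),
using gamma(-m) = gamma(m).
psi-weights needed (psi_j = theta_j + sum_i phi_i psi_{j-i}):
  psi_1 = theta_1 + phi_1 = -0.023 + (-0.278) = -0.301
Right-hand sides:
  c_0 = sigma^2 (1 + theta_1 psi_1) = 2 * (1 + (-0.023)(-0.301)) = 2 * 1.006923 = 2.013846
  c_1 = sigma^2 theta_1 = 2 * (-0.023) = -0.046
  c_2 = 0
Equations for k = 0 and k = 1 (AR order 1):
  gamma(0) = phi_1 gamma(1) + c_0
  gamma(1) = phi_1 gamma(0) + c_1
Substituting the second into the first: gamma(0) (1 - phi_1^2) = c_0 + phi_1 c_1, so
  gamma(0) = (c_0 + phi_1 c_1) / (1 - phi_1^2) = (2.013846 + (-0.278)(-0.046)) / (1 - (-0.278)^2) = 2.026634 / 0.922716 = 2.196379.
Therefore gamma(0) = 2.1964 (to 4 decimal places).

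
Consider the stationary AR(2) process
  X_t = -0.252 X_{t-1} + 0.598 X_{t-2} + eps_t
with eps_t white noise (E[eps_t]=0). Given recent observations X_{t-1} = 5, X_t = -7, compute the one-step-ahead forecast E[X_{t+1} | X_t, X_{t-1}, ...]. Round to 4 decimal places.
E[X_{t+1} \mid \mathcal F_t] = 4.7540

For an AR(p) model X_t = c + sum_i phi_i X_{t-i} + eps_t, the
one-step-ahead conditional mean is
  E[X_{t+1} | X_t, ...] = c + sum_i phi_i X_{t+1-i}.
Substitute known values:
  E[X_{t+1} | ...] = (-0.252) * (-7) + (0.598) * (5)
                   = 4.7540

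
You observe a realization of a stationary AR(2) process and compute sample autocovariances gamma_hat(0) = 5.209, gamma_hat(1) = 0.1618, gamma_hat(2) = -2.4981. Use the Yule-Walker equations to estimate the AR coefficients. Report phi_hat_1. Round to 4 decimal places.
\hat\phi_{1} = 0.0460

The Yule-Walker equations for an AR(p) process read, in matrix form,
  Gamma_p phi = r_p,   with   (Gamma_p)_{ij} = gamma(|i - j|),
                       (r_p)_i = gamma(i),   i,j = 1..p.
Substitute the sample gammas (Toeplitz matrix and right-hand side of size 2):
  Gamma_p = [[5.209, 0.1618], [0.1618, 5.209]]
  r_p     = [0.1618, -2.4981]
Written out:
  5.209 phi_1 + 0.1618 phi_2 = 0.1618
  0.1618 phi_1 + 5.209 phi_2 = -2.4981
Solve by Cramer's rule:
  det = gamma(0)^2 - gamma(1)^2 = (5.209)^2 - (0.1618)^2 = 27.133681 - 0.02617924 = 27.10750176
  phi_hat_1 = [gamma(1) gamma(0) - gamma(1) gamma(2)] / det = [(0.1618)(5.209) - (0.1618)(-2.4981)] / 27.10750176 = 1.24700878 / 27.10750176 = 0.046
  phi_hat_2 = [gamma(0) gamma(2) - gamma(1)^2] / det = [(5.209)(-2.4981) - (0.1618)^2] / 27.10750176 = -13.03878214 / 27.10750176 = -0.481
So phi_hat = [0.0460, -0.4810].
Therefore phi_hat_1 = 0.0460.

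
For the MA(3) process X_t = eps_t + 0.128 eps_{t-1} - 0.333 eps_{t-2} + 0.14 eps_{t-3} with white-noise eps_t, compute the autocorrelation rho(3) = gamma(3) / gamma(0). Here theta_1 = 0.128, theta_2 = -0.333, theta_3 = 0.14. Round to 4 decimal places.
\rho(3) = 0.1221

For an MA(q) process with theta_0 = 1, the autocovariance is
  gamma(k) = sigma^2 * sum_{i=0..q-k} theta_i * theta_{i+k},
and rho(k) = gamma(k) / gamma(0). Sigma^2 cancels.
  numerator   = (1)*(0.14) = 0.14.
  denominator = (1)^2 + (0.128)^2 + (-0.333)^2 + (0.14)^2 = 1.146873.
  rho(3) = 0.14 / 1.146873 = 0.1221.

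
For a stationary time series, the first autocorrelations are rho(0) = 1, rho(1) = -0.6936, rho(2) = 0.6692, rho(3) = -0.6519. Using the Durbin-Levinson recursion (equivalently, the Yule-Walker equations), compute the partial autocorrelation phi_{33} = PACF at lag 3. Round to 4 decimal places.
\phi_{33} = -0.2320

The PACF at lag k is phi_{kk}, the last component of the solution
to the Yule-Walker system G_k phi = r_k where
  (G_k)_{ij} = rho(|i - j|), (r_k)_i = rho(i), i,j = 1..k.
Equivalently, Durbin-Levinson gives phi_{kk} iteratively:
  phi_{11} = rho(1)
  phi_{kk} = [rho(k) - sum_{j=1..k-1} phi_{k-1,j} rho(k-j)]
            / [1 - sum_{j=1..k-1} phi_{k-1,j} rho(j)],
  phi_{k,j} = phi_{k-1,j} - phi_{kk} phi_{k-1,k-j},  j = 1..k-1.
Step k = 1:
  phi_11 = rho(1) = -0.6936.
Step k = 2:
  phi_22 = [rho(2) - phi_11 rho(1)] / [1 - phi_11 rho(1)] = [0.6692 - (-0.6936)(-0.6936)] / [1 - (-0.6936)(-0.6936)]
         = 0.18811904 / 0.51891904 = 0.362521.
  Update: phi_21 = phi_11 - phi_22 phi_11 = -0.6936 - (0.362521)(-0.6936) = -0.442155.
Step k = 3:
  phi_33 = [rho(3) - phi_21 rho(2) - phi_22 rho(1)] / [1 - phi_21 rho(1) - phi_22 rho(2)]
    numerator   = -0.6519 - (-0.442155)(0.6692) - (0.362521)(-0.6936) = -0.10456502
    denominator = 1 - (-0.442155)(-0.6936) - (0.362521)(0.6692) = 0.45072194
  phi_33 = -0.10456502 / 0.45072194 = -0.232.
Therefore phi_{33} = -0.2320.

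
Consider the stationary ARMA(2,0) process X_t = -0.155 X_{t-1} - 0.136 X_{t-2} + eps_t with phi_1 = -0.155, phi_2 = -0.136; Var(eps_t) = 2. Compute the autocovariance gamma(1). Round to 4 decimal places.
\gamma(1) = -0.2833

Multiply the model equation by X_{t-k} and take expectations. With theta_0 = psi_0 = 1 and psi_j the MA(infinity) weights, this gives
  gamma(k) - sum_i phi_i gamma(k-i) = c_k,
  c_k = sigma^2 * sum_{j=k..q} theta_j psi_{j-k}   (c_k = 0 for k > q),
using gamma(-m) = gamma(m).
Pure AR (q = 0): c_0 = sigma^2 = 2, c_k = 0 for k >= 1.
Equations for k = 0, 1, 2 (AR order 2, c_2 = 0):
  (E0) gamma(0) = phi_1 gamma(1) + phi_2 gamma(2) + c_0
  (E1) gamma(1) = phi_1 gamma(0) + phi_2 gamma(1) + c_1
  (E2) gamma(2) = phi_1 gamma(1) + phi_2 gamma(0)
From (E1): gamma(1) = A gamma(0) + B with
  A = phi_1 / (1 - phi_2) = -0.155 / 1.136 = -0.136444,   B = c_1 / (1 - phi_2) = 0 / 1.136 = 0.
Insert (E2) into (E0): gamma(0) (1 - phi_2^2) = phi_1 (1 + phi_2) gamma(1) + c_0.
  phi_1 (1 + phi_2) = (-0.155)(0.864) = -0.13392,   1 - phi_2^2 = 0.981504.
Replace gamma(1) by A gamma(0) + B and collect gamma(0):
  gamma(0) [0.981504 - (-0.13392)(-0.136444)] = c_0 = 2
  gamma(0) * 0.963231 = 2
  gamma(0) = 2 / 0.963231 = 2.076344.
  gamma(1) = A gamma(0) = (-0.136444)(2.076344) = -0.283304.
Therefore gamma(1) = -0.2833 (to 4 decimal places).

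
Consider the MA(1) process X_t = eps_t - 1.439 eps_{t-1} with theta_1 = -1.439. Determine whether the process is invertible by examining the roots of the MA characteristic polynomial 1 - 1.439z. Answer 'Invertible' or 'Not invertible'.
\text{Not invertible}

The MA(q) characteristic polynomial is P(z) = 1 - 1.439z.
Invertibility requires all roots to lie outside the unit circle, i.e. |z| > 1 for every root.
This is linear in z: 1 + (-1.439) z = 0  =>  z = -1/(-1.439) = 0.694927,  |z| = 0.694927.
Moduli of all roots: 0.6949.
All moduli strictly greater than 1? No.
Verdict: Not invertible.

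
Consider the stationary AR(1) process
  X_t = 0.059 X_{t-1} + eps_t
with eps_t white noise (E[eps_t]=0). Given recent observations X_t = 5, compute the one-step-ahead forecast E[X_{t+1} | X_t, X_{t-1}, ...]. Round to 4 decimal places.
E[X_{t+1} \mid \mathcal F_t] = 0.2950

For an AR(p) model X_t = c + sum_i phi_i X_{t-i} + eps_t, the
one-step-ahead conditional mean is
  E[X_{t+1} | X_t, ...] = c + sum_i phi_i X_{t+1-i}.
Substitute known values:
  E[X_{t+1} | ...] = (0.059) * (5)
                   = 0.2950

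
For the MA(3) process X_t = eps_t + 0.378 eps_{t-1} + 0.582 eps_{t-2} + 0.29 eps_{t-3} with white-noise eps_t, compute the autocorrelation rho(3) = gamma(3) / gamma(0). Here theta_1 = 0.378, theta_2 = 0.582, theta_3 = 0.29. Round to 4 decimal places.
\rho(3) = 0.1852

For an MA(q) process with theta_0 = 1, the autocovariance is
  gamma(k) = sigma^2 * sum_{i=0..q-k} theta_i * theta_{i+k},
and rho(k) = gamma(k) / gamma(0). Sigma^2 cancels.
  numerator   = (1)*(0.29) = 0.29.
  denominator = (1)^2 + (0.378)^2 + (0.582)^2 + (0.29)^2 = 1.565708.
  rho(3) = 0.29 / 1.565708 = 0.1852.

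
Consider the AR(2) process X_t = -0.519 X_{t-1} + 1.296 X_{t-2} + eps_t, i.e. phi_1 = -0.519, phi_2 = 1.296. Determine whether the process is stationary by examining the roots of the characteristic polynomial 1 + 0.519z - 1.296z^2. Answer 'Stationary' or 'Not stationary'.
\text{Not stationary}

The AR(p) characteristic polynomial is P(z) = 1 + 0.519z - 1.296z^2.
Stationarity requires all roots to lie outside the unit circle, i.e. |z| > 1 for every root.
Set 1 + (0.519) z + (-1.296) z^2 = 0, i.e. a z^2 + b z + c = 0 with a = -1.296, b = 0.519, c = 1.
Discriminant D = b^2 - 4ac = (0.519)^2 - 4*(-1.296)*1 = 0.269361 - (-5.184) = 5.453361.
D >= 0, so the roots are real: z = (-b +/- sqrt(D)) / (2a) = (-0.519 +/- 2.335243) / (-2.592).
  z_1 = (-0.519 + 2.335243) / (-2.592) = -0.7007,   |z_1| = 0.7007.
  z_2 = (-0.519 - 2.335243) / (-2.592) = 1.1012,   |z_2| = 1.1012.
Moduli of all roots: 0.7007, 1.1012.
All moduli strictly greater than 1? No.
Verdict: Not stationary.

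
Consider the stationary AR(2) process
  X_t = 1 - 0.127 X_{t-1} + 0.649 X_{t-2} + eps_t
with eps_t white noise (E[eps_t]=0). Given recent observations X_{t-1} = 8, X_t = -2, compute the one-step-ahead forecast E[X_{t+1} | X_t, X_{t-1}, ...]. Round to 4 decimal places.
E[X_{t+1} \mid \mathcal F_t] = 6.4460

For an AR(p) model X_t = c + sum_i phi_i X_{t-i} + eps_t, the
one-step-ahead conditional mean is
  E[X_{t+1} | X_t, ...] = c + sum_i phi_i X_{t+1-i}.
Substitute known values:
  E[X_{t+1} | ...] = 1 + (-0.127) * (-2) + (0.649) * (8)
                   = 6.4460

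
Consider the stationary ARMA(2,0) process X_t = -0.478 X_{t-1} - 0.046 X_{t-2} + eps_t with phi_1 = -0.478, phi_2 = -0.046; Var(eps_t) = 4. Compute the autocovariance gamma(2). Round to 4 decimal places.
\gamma(2) = 0.8737

Multiply the model equation by X_{t-k} and take expectations. With theta_0 = psi_0 = 1 and psi_j the MA(infinity) weights, this gives
  gamma(k) - sum_i phi_i gamma(k-i) = c_k,
  c_k = sigma^2 * sum_{j=k..q} theta_j psi_{j-k}   (c_k = 0 for k > q),
using gamma(-m) = gamma(m).
Pure AR (q = 0): c_0 = sigma^2 = 4, c_k = 0 for k >= 1.
Equations for k = 0, 1, 2 (AR order 2, c_2 = 0):
  (E0) gamma(0) = phi_1 gamma(1) + phi_2 gamma(2) + c_0
  (E1) gamma(1) = phi_1 gamma(0) + phi_2 gamma(1) + c_1
  (E2) gamma(2) = phi_1 gamma(1) + phi_2 gamma(0)
From (E1): gamma(1) = A gamma(0) + B with
  A = phi_1 / (1 - phi_2) = -0.478 / 1.046 = -0.456979,   B = c_1 / (1 - phi_2) = 0 / 1.046 = 0.
Insert (E2) into (E0): gamma(0) (1 - phi_2^2) = phi_1 (1 + phi_2) gamma(1) + c_0.
  phi_1 (1 + phi_2) = (-0.478)(0.954) = -0.456012,   1 - phi_2^2 = 0.997884.
Replace gamma(1) by A gamma(0) + B and collect gamma(0):
  gamma(0) [0.997884 - (-0.456012)(-0.456979)] = c_0 = 4
  gamma(0) * 0.789496 = 4
  gamma(0) = 4 / 0.789496 = 5.066523.
  gamma(1) = A gamma(0) = (-0.456979)(5.066523) = -2.315294.
  gamma(2) = phi_1 gamma(1) + phi_2 gamma(0) = (-0.478)(-2.315294) + (-0.046)(5.066523) = 0.873651.
Therefore gamma(2) = 0.8737 (to 4 decimal places).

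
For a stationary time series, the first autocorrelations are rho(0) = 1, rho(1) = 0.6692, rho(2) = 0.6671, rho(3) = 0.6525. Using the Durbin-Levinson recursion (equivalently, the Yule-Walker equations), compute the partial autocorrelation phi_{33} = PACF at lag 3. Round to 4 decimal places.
\phi_{33} = 0.2529

The PACF at lag k is phi_{kk}, the last component of the solution
to the Yule-Walker system G_k phi = r_k where
  (G_k)_{ij} = rho(|i - j|), (r_k)_i = rho(i), i,j = 1..k.
Equivalently, Durbin-Levinson gives phi_{kk} iteratively:
  phi_{11} = rho(1)
  phi_{kk} = [rho(k) - sum_{j=1..k-1} phi_{k-1,j} rho(k-j)]
            / [1 - sum_{j=1..k-1} phi_{k-1,j} rho(j)],
  phi_{k,j} = phi_{k-1,j} - phi_{kk} phi_{k-1,k-j},  j = 1..k-1.
Step k = 1:
  phi_11 = rho(1) = 0.6692.
Step k = 2:
  phi_22 = [rho(2) - phi_11 rho(1)] / [1 - phi_11 rho(1)] = [0.6671 - (0.6692)(0.6692)] / [1 - (0.6692)(0.6692)]
         = 0.21927136 / 0.55217136 = 0.397107.
  Update: phi_21 = phi_11 - phi_22 phi_11 = 0.6692 - (0.397107)(0.6692) = 0.403456.
Step k = 3:
  phi_33 = [rho(3) - phi_21 rho(2) - phi_22 rho(1)] / [1 - phi_21 rho(1) - phi_22 rho(2)]
    numerator   = 0.6525 - (0.403456)(0.6671) - (0.397107)(0.6692) = 0.1176104
    denominator = 1 - (0.403456)(0.6692) - (0.397107)(0.6671) = 0.46509707
  phi_33 = 0.1176104 / 0.46509707 = 0.2529.
Therefore phi_{33} = 0.2529.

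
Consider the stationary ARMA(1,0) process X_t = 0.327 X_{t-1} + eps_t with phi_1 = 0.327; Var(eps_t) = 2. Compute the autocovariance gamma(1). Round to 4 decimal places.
\gamma(1) = 0.7323

Multiply the model equation by X_{t-k} and take expectations. With theta_0 = psi_0 = 1 and psi_j the MA(infinity) weights, this gives
  gamma(k) - sum_i phi_i gamma(k-i) = c_k,
  c_k = sigma^2 * sum_{j=k..q} theta_j psi_{j-k}   (c_k = 0 for k > q),
using gamma(-m) = gamma(m).
Pure AR (q = 0): c_0 = sigma^2 = 2, c_k = 0 for k >= 1.
Equations for k = 0 and k = 1 (AR order 1):
  gamma(0) = phi_1 gamma(1) + c_0
  gamma(1) = phi_1 gamma(0) + c_1
Substituting the second into the first: gamma(0) (1 - phi_1^2) = c_0 + phi_1 c_1, so
  gamma(0) = c_0 / (1 - phi_1^2) = 2 / (1 - (0.327)^2) = 2 / 0.893071 = 2.239464.
  gamma(1) = phi_1 gamma(0) = (0.327)(2.239464) = 0.732305.
Therefore gamma(1) = 0.7323 (to 4 decimal places).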